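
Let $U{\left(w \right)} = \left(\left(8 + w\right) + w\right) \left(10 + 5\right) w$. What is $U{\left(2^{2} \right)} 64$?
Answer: $61440$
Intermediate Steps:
$U{\left(w \right)} = w \left(120 + 30 w\right)$ ($U{\left(w \right)} = \left(8 + 2 w\right) 15 w = \left(120 + 30 w\right) w = w \left(120 + 30 w\right)$)
$U{\left(2^{2} \right)} 64 = 30 \cdot 2^{2} \left(4 + 2^{2}\right) 64 = 30 \cdot 4 \left(4 + 4\right) 64 = 30 \cdot 4 \cdot 8 \cdot 64 = 960 \cdot 64 = 61440$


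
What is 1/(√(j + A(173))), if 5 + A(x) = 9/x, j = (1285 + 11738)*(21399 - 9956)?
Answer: √4460084946493/25780837841 ≈ 8.1917e-5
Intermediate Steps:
j = 149022189 (j = 13023*11443 = 149022189)
A(x) = -5 + 9/x
1/(√(j + A(173))) = 1/(√(149022189 + (-5 + 9/173))) = 1/(√(149022189 - 856/173)) = 1/(√(25780837841/173)) = 1/(√4460084946493/173) = √4460084946493/25780837841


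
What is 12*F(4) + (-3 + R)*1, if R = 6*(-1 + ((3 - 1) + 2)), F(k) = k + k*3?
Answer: 207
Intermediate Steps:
F(k) = 4*k (F(k) = k + 3*k = 4*k)
R = 18 (R = 6*(-1 + (2 + 2)) = 6*(-1 + 4) = 6*3 = 18)
12*F(4) + (-3 + R)*1 = 12*(4*4) + (-3 + 18)*1 = 12*16 + 15*1 = 192 + 15 = 207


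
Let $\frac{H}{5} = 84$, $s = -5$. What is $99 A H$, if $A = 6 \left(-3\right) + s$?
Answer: $-956340$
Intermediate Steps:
$A = -23$ ($A = 6 \left(-3\right) - 5 = -18 - 5 = -23$)
$H = 420$ ($H = 5 \cdot 84 = 420$)
$99 A H = 99 \left(-23\right) 420 = \left(-2277\right) 420 = -956340$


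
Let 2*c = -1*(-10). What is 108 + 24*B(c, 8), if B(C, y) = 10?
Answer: 348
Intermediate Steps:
c = 5 (c = (-1*(-10))/2 = (1/2)*10 = 5)
108 + 24*B(c, 8) = 108 + 24*10 = 108 + 240 = 348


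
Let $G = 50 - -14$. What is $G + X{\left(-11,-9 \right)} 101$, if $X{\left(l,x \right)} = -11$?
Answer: $-1047$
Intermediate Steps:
$G = 64$ ($G = 50 + 14 = 64$)
$G + X{\left(-11,-9 \right)} 101 = 64 - 1111 = -1047$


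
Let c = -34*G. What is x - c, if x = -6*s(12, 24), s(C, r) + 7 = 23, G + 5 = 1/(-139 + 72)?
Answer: -17856/67 ≈ -266.51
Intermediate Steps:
G = -336/67 (G = -5 + 1/(-139 + 72) = -5 + 1/(-67) = -5 - 1/67 = -336/67 ≈ -5.0149)
s(C, r) = 16 (s(C, r) = -7 + 23 = 16)
c = 11424/67 (c = -34*(-336/67) = 11424/67 ≈ 170.51)
x = -96 (x = -6*16 = -96)
x - c = -96 - 1*11424/67 = -96 - 11424/67 = -17856/67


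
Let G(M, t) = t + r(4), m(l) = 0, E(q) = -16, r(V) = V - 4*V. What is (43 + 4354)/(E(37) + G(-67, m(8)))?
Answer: -4397/28 ≈ -157.04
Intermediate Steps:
r(V) = -3*V
G(M, t) = -12 + t (G(M, t) = t - 3*4 = t - 12 = -12 + t)
(43 + 4354)/(E(37) + G(-67, m(8))) = (43 + 4354)/(-16 + (-12 + 0)) = 4397/(-16 - 12) = 4397/(-28) = 4397*(-1/28) = -4397/28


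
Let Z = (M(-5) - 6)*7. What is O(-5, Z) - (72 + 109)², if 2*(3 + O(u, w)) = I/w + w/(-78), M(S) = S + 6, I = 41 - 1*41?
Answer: -5111149/156 ≈ -32764.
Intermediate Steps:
I = 0 (I = 41 - 41 = 0)
M(S) = 6 + S
Z = -35 (Z = ((6 - 5) - 6)*7 = (1 - 6)*7 = -5*7 = -35)
O(u, w) = -3 - w/156 (O(u, w) = -3 + (0/w + w/(-78))/2 = -3 + (0 + w*(-1/78))/2 = -3 + (0 - w/78)/2 = -3 + (-w/78)/2 = -3 - w/156)
O(-5, Z) - (72 + 109)² = (-3 - 1/156*(-35)) - (72 + 109)² = (-3 + 35/156) - 1*181² = -433/156 - 1*32761 = -433/156 - 32761 = -5111149/156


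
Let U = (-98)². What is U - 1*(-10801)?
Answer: 20405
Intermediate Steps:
U = 9604
U - 1*(-10801) = 9604 - 1*(-10801) = 9604 + 10801 = 20405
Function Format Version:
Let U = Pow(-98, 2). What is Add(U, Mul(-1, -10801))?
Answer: 20405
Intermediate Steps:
U = 9604
Add(U, Mul(-1, -10801)) = Add(9604, Mul(-1, -10801)) = Add(9604, 10801) = 20405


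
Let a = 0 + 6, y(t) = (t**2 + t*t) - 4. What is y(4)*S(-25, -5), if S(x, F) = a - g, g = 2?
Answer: 112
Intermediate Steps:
y(t) = -4 + 2*t**2 (y(t) = (t**2 + t**2) - 4 = 2*t**2 - 4 = -4 + 2*t**2)
a = 6
S(x, F) = 4 (S(x, F) = 6 - 1*2 = 6 - 2 = 4)
y(4)*S(-25, -5) = (-4 + 2*4**2)*4 = (-4 + 2*16)*4 = (-4 + 32)*4 = 28*4 = 112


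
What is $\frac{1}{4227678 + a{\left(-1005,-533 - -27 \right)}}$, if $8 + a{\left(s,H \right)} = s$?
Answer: $\frac{1}{4226665} \approx 2.3659 \cdot 10^{-7}$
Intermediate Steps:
$a{\left(s,H \right)} = -8 + s$
$\frac{1}{4227678 + a{\left(-1005,-533 - -27 \right)}} = \frac{1}{4227678 - 1013} = \frac{1}{4226665}$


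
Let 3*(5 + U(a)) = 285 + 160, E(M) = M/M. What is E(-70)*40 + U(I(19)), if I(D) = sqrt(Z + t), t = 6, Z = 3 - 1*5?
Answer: 550/3 ≈ 183.33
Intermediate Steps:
Z = -2 (Z = 3 - 5 = -2)
E(M) = 1
I(D) = 2 (I(D) = sqrt(-2 + 6) = sqrt(4) = 2)
U(a) = 430/3 (U(a) = -5 + (285 + 160)/3 = -5 + (1/3)*445 = -5 + 445/3 = 430/3)
E(-70)*40 + U(I(19)) = 1*40 + 430/3 = 40 + 430/3 = 550/3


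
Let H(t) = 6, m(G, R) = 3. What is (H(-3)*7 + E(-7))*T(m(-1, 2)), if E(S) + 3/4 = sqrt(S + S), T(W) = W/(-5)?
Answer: -99/4 - 3*I*sqrt(14)/5 ≈ -24.75 - 2.245*I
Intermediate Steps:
T(W) = -W/5 (T(W) = W*(-1/5) = -W/5)
E(S) = -3/4 + sqrt(2)*sqrt(S) (E(S) = -3/4 + sqrt(S + S) = -3/4 + sqrt(2*S) = -3/4 + sqrt(2)*sqrt(S))
(H(-3)*7 + E(-7))*T(m(-1, 2)) = (6*7 + (-3/4 + sqrt(2)*sqrt(-7)))*(-1/5*3) = (42 + (-3/4 + sqrt(2)*(I*sqrt(7))))*(-3/5) = (42 + (-3/4 + I*sqrt(14)))*(-3/5) = (165/4 + I*sqrt(14))*(-3/5) = -99/4 - 3*I*sqrt(14)/5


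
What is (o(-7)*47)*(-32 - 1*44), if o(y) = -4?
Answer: 14288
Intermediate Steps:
(o(-7)*47)*(-32 - 1*44) = (-4*47)*(-32 - 1*44) = -188*(-32 - 44) = -188*(-76) = 14288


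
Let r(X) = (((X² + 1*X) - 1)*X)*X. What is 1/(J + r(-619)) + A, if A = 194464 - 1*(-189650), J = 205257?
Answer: 56301508535170813/146574997358 ≈ 3.8411e+5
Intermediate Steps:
r(X) = X²*(-1 + X + X²) (r(X) = (((X² + X) - 1)*X)*X = (((X + X²) - 1)*X)*X = ((-1 + X + X²)*X)*X = (X*(-1 + X + X²))*X = X²*(-1 + X + X²))
A = 384114 (A = 194464 + 189650 = 384114)
1/(J + r(-619)) + A = 1/(205257 + (-619)²*(-1 - 619 + (-619)²)) + 384114 = 1/(205257 + 383161*(-1 - 619 + 383161)) + 384114 = 1/(205257 + 383161*382541) + 384114 = 1/(205257 + 146574792101) + 384114 = 1/146574997358 + 384114 = 56301508535170813/146574997358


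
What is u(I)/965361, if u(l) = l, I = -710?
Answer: -710/965361 ≈ -0.00073548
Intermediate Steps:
u(I)/965361 = -710/965361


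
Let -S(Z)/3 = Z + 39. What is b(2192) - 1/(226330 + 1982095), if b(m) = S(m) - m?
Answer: -19621856126/2208425 ≈ -8885.0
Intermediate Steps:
S(Z) = -117 - 3*Z (S(Z) = -3*(Z + 39) = -3*(39 + Z) = -117 - 3*Z)
b(m) = -117 - 4*m (b(m) = (-117 - 3*m) - m = -117 - 4*m)
b(2192) - 1/(226330 + 1982095) = (-117 - 4*2192) - 1/(226330 + 1982095) = (-117 - 8768) - 1/2208425 = -8885 - 1*1/2208425 = -8885 - 1/2208425 = -19621856126/2208425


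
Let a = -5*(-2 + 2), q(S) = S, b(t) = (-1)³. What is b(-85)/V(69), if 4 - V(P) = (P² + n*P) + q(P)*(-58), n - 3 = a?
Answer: 1/962 ≈ 0.0010395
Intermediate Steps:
b(t) = -1
a = 0 (a = -5*0 = 0)
n = 3 (n = 3 + 0 = 3)
V(P) = 4 - P² + 55*P (V(P) = 4 - ((P² + 3*P) + P*(-58)) = 4 - ((P² + 3*P) - 58*P) = 4 - (P² - 55*P) = 4 + (-P² + 55*P) = 4 - P² + 55*P)
b(-85)/V(69) = -1/(4 - 1*69² + 55*69) = -1/(4 - 1*4761 + 3795) = -1/(4 - 4761 + 3795) = -1/(-962) = -1*(-1/962) = 1/962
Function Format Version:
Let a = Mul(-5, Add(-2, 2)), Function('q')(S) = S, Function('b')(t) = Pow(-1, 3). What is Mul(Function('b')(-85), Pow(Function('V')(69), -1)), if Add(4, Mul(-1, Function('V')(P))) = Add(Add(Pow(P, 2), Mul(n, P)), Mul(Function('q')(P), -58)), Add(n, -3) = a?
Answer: Rational(1, 962) ≈ 0.0010395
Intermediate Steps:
Function('b')(t) = -1
a = 0 (a = Mul(-5, 0) = 0)
n = 3 (n = Add(3, 0) = 3)
Function('V')(P) = Add(4, Mul(-1, Pow(P, 2)), Mul(55, P)) (Function('V')(P) = Add(4, Mul(-1, Add(Add(Pow(P, 2), Mul(3, P)), Mul(P, -58)))) = Add(4, Mul(-1, Add(Add(Pow(P, 2), Mul(3, P)), Mul(-58, P)))) = Add(4, Mul(-1, Add(Pow(P, 2), Mul(-55, P)))) = Add(4, Add(Mul(-1, Pow(P, 2)), Mul(55, P))) = Add(4, Mul(-1, Pow(P, 2)), Mul(55, P)))
Mul(Function('b')(-85), Pow(Function('V')(69), -1)) = Mul(-1, Pow(Add(4, Mul(-1, Pow(69, 2)), Mul(55, 69)), -1)) = Mul(-1, Pow(Add(4, Mul(-1, 4761), 3795), -1)) = Mul(-1, Pow(Add(4, -4761, 3795), -1)) = Mul(-1, Pow(-962, -1)) = Mul(-1, Rational(-1, 962)) = Rational(1, 962)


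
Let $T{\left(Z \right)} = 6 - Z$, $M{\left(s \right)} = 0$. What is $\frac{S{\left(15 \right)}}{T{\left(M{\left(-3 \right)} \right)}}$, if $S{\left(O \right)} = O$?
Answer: $\frac{5}{2} \approx 2.5$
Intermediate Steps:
$\frac{S{\left(15 \right)}}{T{\left(M{\left(-3 \right)} \right)}} = \frac{15}{6 - 0} = \frac{15}{6 + 0} = \frac{15}{6} = 15 \cdot \frac{1}{6} = \frac{5}{2}$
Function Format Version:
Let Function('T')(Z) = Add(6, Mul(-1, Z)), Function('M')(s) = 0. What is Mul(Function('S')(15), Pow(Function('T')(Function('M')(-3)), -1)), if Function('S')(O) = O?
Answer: Rational(5, 2) ≈ 2.5000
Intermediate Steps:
Mul(Function('S')(15), Pow(Function('T')(Function('M')(-3)), -1)) = Mul(15, Pow(Add(6, Mul(-1, 0)), -1)) = Mul(15, Pow(Add(6, 0), -1)) = Mul(15, Pow(6, -1)) = Mul(15, Rational(1, 6)) = Rational(5, 2)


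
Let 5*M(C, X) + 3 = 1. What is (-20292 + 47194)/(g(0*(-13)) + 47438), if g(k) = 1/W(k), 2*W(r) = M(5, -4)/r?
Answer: 13451/23719 ≈ 0.56710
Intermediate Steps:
M(C, X) = -2/5 (M(C, X) = -3/5 + (1/5)*1 = -3/5 + 1/5 = -2/5)
W(r) = -1/(5*r) (W(r) = (-2/(5*r))/2 = -1/(5*r))
g(k) = -5*k (g(k) = 1/(-1/(5*k)) = -5*k)
(-20292 + 47194)/(g(0*(-13)) + 47438) = (-20292 + 47194)/(-0*(-13) + 47438) = 26902/(-5*0 + 47438) = 26902/(0 + 47438) = 26902/47438 = 26902*(1/47438) = 13451/23719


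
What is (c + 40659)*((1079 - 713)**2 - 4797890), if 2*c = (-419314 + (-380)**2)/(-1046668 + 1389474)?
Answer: -32502983323017999/171403 ≈ -1.8963e+11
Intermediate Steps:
c = -137457/342806 (c = ((-419314 + (-380)**2)/(-1046668 + 1389474))/2 = ((-419314 + 144400)/342806)/2 = (-274914*1/342806)/2 = (1/2)*(-137457/171403) = -137457/342806 ≈ -0.40098)
(c + 40659)*((1079 - 713)**2 - 4797890) = (-137457/342806 + 40659)*((1079 - 713)**2 - 4797890) = 13938011697*(366**2 - 4797890)/342806 = 13938011697*(133956 - 4797890)/342806 = (13938011697/342806)*(-4663934) = -32502983323017999/171403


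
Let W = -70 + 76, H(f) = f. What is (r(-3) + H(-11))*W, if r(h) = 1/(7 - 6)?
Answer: -60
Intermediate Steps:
r(h) = 1 (r(h) = 1/1 = 1)
W = 6
(r(-3) + H(-11))*W = (1 - 11)*6 = -10*6 = -60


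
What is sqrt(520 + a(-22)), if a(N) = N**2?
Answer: 2*sqrt(251) ≈ 31.686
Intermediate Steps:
sqrt(520 + a(-22)) = sqrt(520 + (-22)**2) = sqrt(520 + 484) = sqrt(1004) = 2*sqrt(251)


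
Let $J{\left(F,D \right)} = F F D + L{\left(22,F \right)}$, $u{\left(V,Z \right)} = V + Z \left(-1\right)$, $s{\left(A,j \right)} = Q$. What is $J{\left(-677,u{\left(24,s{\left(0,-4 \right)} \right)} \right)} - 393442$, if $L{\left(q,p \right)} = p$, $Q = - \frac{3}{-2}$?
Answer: $\frac{19836567}{2} \approx 9.9183 \cdot 10^{6}$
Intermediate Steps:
$Q = \frac{3}{2}$ ($Q = \left(-3\right) \left(- \frac{1}{2}\right) = \frac{3}{2} \approx 1.5$)
$s{\left(A,j \right)} = \frac{3}{2}$
$u{\left(V,Z \right)} = V - Z$
$J{\left(F,D \right)} = F + D F^{2}$ ($J{\left(F,D \right)} = F F D + F = F^{2} D + F = D F^{2} + F = F + D F^{2}$)
$J{\left(-677,u{\left(24,s{\left(0,-4 \right)} \right)} \right)} - 393442 = - 677 \left(1 + \left(24 - \frac{3}{2}\right) \left(-677\right)\right) - 393442 = - 677 \left(1 + \frac{45}{2} \left(-677\right)\right) - 393442 = - 677 \left(1 - \frac{30465}{2}\right) - 393442 = \left(-677\right) \left(- \frac{30463}{2}\right) - 393442 = \frac{20623451}{2} - 393442 = \frac{19836567}{2}$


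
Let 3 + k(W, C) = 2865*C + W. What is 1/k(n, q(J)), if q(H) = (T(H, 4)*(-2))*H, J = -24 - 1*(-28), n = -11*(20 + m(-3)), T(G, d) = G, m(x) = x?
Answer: -1/91870 ≈ -1.0885e-5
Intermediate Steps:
n = -187 (n = -11*(20 - 3) = -11*17 = -187)
J = 4 (J = -24 + 28 = 4)
q(H) = -2*H² (q(H) = (H*(-2))*H = (-2*H)*H = -2*H²)
k(W, C) = -3 + W + 2865*C (k(W, C) = -3 + (2865*C + W) = -3 + (W + 2865*C) = -3 + W + 2865*C)
1/k(n, q(J)) = 1/(-3 - 187 + 2865*(-2*4²)) = 1/(-3 - 187 + 2865*(-2*16)) = 1/(-3 - 187 + 2865*(-32)) = 1/(-3 - 187 - 91680) = 1/(-91870) = -1/91870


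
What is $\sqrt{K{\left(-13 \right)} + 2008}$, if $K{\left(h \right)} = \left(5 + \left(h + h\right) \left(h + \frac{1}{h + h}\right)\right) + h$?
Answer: $\sqrt{2339} \approx 48.363$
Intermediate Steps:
$K{\left(h \right)} = 5 + h + 2 h \left(h + \frac{1}{2 h}\right)$ ($K{\left(h \right)} = \left(5 + 2 h \left(h + \frac{1}{2 h}\right)\right) + h = 5 + h + 2 h \left(h + \frac{1}{2 h}\right)$)
$\sqrt{K{\left(-13 \right)} + 2008} = \sqrt{\left(6 - 13 + 2 \left(-13\right)^{2}\right) + 2008} = \sqrt{\left(6 - 13 + 2 \cdot 169\right) + 2008} = \sqrt{\left(6 - 13 + 338\right) + 2008} = \sqrt{331 + 2008} = \sqrt{2339}$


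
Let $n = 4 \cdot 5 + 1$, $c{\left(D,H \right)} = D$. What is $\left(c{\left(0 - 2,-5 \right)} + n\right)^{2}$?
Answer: $361$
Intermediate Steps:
$n = 21$ ($n = 20 + 1 = 21$)
$\left(c{\left(0 - 2,-5 \right)} + n\right)^{2} = \left(\left(0 - 2\right) + 21\right)^{2} = \left(-2 + 21\right)^{2} = 19^{2} = 361$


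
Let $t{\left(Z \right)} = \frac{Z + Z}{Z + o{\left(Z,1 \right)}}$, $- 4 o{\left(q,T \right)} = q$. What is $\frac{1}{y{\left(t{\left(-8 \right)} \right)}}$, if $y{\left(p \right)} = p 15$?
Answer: $\frac{1}{40} \approx 0.025$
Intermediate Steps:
$o{\left(q,T \right)} = - \frac{q}{4}$
$t{\left(Z \right)} = \frac{8}{3}$ ($t{\left(Z \right)} = \frac{Z + Z}{Z - \frac{Z}{4}} = \frac{2 Z}{\frac{3}{4} Z} = 2 Z \frac{4}{3 Z} = \frac{8}{3}$)
$y{\left(p \right)} = 15 p$
$\frac{1}{y{\left(t{\left(-8 \right)} \right)}} = \frac{1}{15 \cdot \frac{8}{3}} = \frac{1}{40}$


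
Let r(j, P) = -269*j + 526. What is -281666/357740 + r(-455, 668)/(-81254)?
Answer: -269597773/117208895 ≈ -2.3001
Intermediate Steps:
r(j, P) = 526 - 269*j
-281666/357740 + r(-455, 668)/(-81254) = -281666/357740 + (526 - 269*(-455))/(-81254) = -281666*1/357740 + (526 + 122395)*(-1/81254) = -4543/5770 + 122921*(-1/81254) = -4543/5770 - 122921/81254 = -269597773/117208895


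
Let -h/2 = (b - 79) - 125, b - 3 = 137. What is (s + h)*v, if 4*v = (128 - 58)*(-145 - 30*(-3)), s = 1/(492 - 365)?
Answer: -31294725/254 ≈ -1.2321e+5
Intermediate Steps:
s = 1/127 ≈ 0.0078740
b = 140 (b = 3 + 137 = 140)
v = -1925/2 (v = ((128 - 58)*(-145 - 30*(-3)))/4 = (70*(-145 + 90))/4 = (70*(-55))/4 = (1/4)*(-3850) = -1925/2 ≈ -962.50)
h = 128 (h = -2*((140 - 79) - 125) = -2*(61 - 125) = -2*(-64) = 128)
(s + h)*v = (1/127 + 128)*(-1925/2) = (16257/127)*(-1925/2) = -31294725/254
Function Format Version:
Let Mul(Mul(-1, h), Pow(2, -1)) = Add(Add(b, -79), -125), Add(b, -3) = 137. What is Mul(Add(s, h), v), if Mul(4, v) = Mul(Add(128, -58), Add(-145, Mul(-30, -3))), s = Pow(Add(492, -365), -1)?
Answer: Rational(-31294725, 254) ≈ -1.2321e+5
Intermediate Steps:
s = Rational(1, 127) (s = Pow(127, -1) = Rational(1, 127) ≈ 0.0078740)
b = 140 (b = Add(3, 137) = 140)
v = Rational(-1925, 2) (v = Mul(Rational(1, 4), Mul(Add(128, -58), Add(-145, Mul(-30, -3)))) = Mul(Rational(1, 4), Mul(70, Add(-145, 90))) = Mul(Rational(1, 4), Mul(70, -55)) = Mul(Rational(1, 4), -3850) = Rational(-1925, 2) ≈ -962.50)
h = 128 (h = Mul(-2, Add(Add(140, -79), -125)) = Mul(-2, Add(61, -125)) = Mul(-2, -64) = 128)
Mul(Add(s, h), v) = Mul(Add(Rational(1, 127), 128), Rational(-1925, 2)) = Mul(Rational(16257, 127), Rational(-1925, 2)) = Rational(-31294725, 254)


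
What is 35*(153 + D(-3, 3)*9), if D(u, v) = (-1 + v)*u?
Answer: 3465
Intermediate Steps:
D(u, v) = u*(-1 + v)
35*(153 + D(-3, 3)*9) = 35*(153 - 3*(-1 + 3)*9) = 35*(153 - 3*2*9) = 35*(153 - 6*9) = 35*(153 - 54) = 35*99 = 3465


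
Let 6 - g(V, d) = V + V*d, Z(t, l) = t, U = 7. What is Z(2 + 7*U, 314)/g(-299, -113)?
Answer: -51/33482 ≈ -0.0015232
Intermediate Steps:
g(V, d) = 6 - V - V*d (g(V, d) = 6 - (V + V*d) = 6 + (-V - V*d) = 6 - V - V*d)
Z(2 + 7*U, 314)/g(-299, -113) = (2 + 7*7)/(6 - 1*(-299) - 1*(-299)*(-113)) = (2 + 49)/(6 + 299 - 33787) = 51/(-33482) = 51*(-1/33482) = -51/33482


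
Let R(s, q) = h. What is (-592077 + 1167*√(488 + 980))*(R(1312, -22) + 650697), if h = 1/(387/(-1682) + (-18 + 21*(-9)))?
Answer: -44762520207720265/116187 + 176456309170630*√367/116187 ≈ -3.5617e+11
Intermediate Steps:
h = -1682/348561 (h = 1/(387*(-1/1682) + (-18 - 189)) = 1/(-387/1682 - 207) = 1/(-348561/1682) = -1682/348561 ≈ -0.0048256)
R(s, q) = -1682/348561
(-592077 + 1167*√(488 + 980))*(R(1312, -22) + 650697) = (-592077 + 1167*√(488 + 980))*(-1682/348561 + 650697) = (-592077 + 1167*√1468)*(226807595335/348561) = (-592077 + 1167*(2*√367))*(226807595335/348561) = (-592077 + 2334*√367)*(226807595335/348561) = -44762520207720265/116187 + 176456309170630*√367/116187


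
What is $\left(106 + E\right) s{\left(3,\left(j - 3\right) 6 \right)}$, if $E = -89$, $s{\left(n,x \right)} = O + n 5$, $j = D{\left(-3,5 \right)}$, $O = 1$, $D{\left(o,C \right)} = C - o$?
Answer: $272$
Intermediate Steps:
$j = 8$ ($j = 5 - -3 = 5 + 3 = 8$)
$s{\left(n,x \right)} = 1 + 5 n$ ($s{\left(n,x \right)} = 1 + n 5 = 1 + 5 n$)
$\left(106 + E\right) s{\left(3,\left(j - 3\right) 6 \right)} = \left(106 - 89\right) \left(1 + 5 \cdot 3\right) = 17 \left(1 + 15\right) = 17 \cdot 16 = 272$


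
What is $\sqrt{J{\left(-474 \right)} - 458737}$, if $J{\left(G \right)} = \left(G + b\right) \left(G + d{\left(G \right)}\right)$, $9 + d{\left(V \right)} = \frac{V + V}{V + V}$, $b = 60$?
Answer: $i \sqrt{259189} \approx 509.11 i$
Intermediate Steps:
$d{\left(V \right)} = -8$ ($d{\left(V \right)} = -9 + \frac{V + V}{V + V} = -9 + \frac{2 V}{2 V} = -9 + 2 V \frac{1}{2 V} = -9 + 1 = -8$)
$J{\left(G \right)} = \left(-8 + G\right) \left(60 + G\right)$ ($J{\left(G \right)} = \left(G + 60\right) \left(G - 8\right) = \left(60 + G\right) \left(-8 + G\right) = \left(-8 + G\right) \left(60 + G\right)$)
$\sqrt{J{\left(-474 \right)} - 458737} = \sqrt{\left(-480 + \left(-474\right)^{2} + 52 \left(-474\right)\right) - 458737} = \sqrt{\left(-480 + 224676 - 24648\right) - 458737} = \sqrt{199548 - 458737} = \sqrt{-259189} = i \sqrt{259189}$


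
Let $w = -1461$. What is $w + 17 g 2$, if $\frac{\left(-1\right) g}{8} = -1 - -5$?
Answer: $-2549$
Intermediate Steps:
$g = -32$ ($g = - 8 \left(-1 - -5\right) = - 8 \left(-1 + 5\right) = \left(-8\right) 4 = -32$)
$w + 17 g 2 = -1461 + 17 \left(-32\right) 2 = -1461 - 1088 = -2549$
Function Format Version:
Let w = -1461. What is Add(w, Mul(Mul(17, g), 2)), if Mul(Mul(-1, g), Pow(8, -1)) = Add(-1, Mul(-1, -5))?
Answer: -2549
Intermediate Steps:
g = -32 (g = Mul(-8, Add(-1, Mul(-1, -5))) = Mul(-8, Add(-1, 5)) = Mul(-8, 4) = -32)
Add(w, Mul(Mul(17, g), 2)) = Add(-1461, Mul(Mul(17, -32), 2)) = Add(-1461, Mul(-544, 2)) = Add(-1461, -1088) = -2549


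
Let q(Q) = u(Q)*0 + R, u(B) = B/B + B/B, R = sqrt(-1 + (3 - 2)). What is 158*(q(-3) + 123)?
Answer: 19434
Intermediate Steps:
R = 0 (R = sqrt(-1 + 1) = sqrt(0) = 0)
u(B) = 2 (u(B) = 1 + 1 = 2)
q(Q) = 0 (q(Q) = 2*0 + 0 = 0 + 0 = 0)
158*(q(-3) + 123) = 158*(0 + 123) = 158*123 = 19434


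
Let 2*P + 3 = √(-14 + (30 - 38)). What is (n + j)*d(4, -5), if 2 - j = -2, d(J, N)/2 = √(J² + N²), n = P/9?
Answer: √41*(69 + I*√22)/9 ≈ 49.091 + 3.337*I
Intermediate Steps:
P = -3/2 + I*√22/2 (P = -3/2 + √(-14 + (30 - 38))/2 = -3/2 + √(-14 - 8)/2 = -3/2 + √(-22)/2 = -3/2 + (I*√22)/2 = -3/2 + I*√22/2 ≈ -1.5 + 2.3452*I)
n = -⅙ + I*√22/18 (n = (-3/2 + I*√22/2)/9 = (-3/2 + I*√22/2)*(⅑) = -⅙ + I*√22/18 ≈ -0.16667 + 0.26058*I)
d(J, N) = 2*√(J² + N²)
j = 4 (j = 2 - 1*(-2) = 2 + 2 = 4)
(n + j)*d(4, -5) = ((-⅙ + I*√22/18) + 4)*(2*√(4² + (-5)²)) = (23/6 + I*√22/18)*(2*√(16 + 25)) = (23/6 + I*√22/18)*(2*√41) = 2*√41*(23/6 + I*√22/18)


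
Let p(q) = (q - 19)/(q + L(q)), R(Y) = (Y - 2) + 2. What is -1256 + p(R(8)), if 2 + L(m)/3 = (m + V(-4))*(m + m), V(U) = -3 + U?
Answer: -62811/50 ≈ -1256.2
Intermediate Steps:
R(Y) = Y (R(Y) = (-2 + Y) + 2 = Y)
L(m) = -6 + 6*m*(-7 + m) (L(m) = -6 + 3*((m + (-3 - 4))*(m + m)) = -6 + 3*((m - 7)*(2*m)) = -6 + 3*((-7 + m)*(2*m)) = -6 + 3*(2*m*(-7 + m)) = -6 + 6*m*(-7 + m))
p(q) = (-19 + q)/(-6 - 41*q + 6*q²) (p(q) = (q - 19)/(q + (-6 - 42*q + 6*q²)) = (-19 + q)/(-6 - 41*q + 6*q²))
-1256 + p(R(8)) = -1256 + (19 - 1*8)/(6 - 6*8² + 41*8) = -1256 + (19 - 8)/(6 - 6*64 + 328) = -1256 + 11/(6 - 384 + 328) = -1256 + 11/(-50) = -1256 - 1/50*11 = -1256 - 11/50 = -62811/50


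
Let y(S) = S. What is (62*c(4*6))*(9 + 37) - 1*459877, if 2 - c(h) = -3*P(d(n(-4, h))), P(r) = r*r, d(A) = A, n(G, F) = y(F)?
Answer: 4474083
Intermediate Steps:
n(G, F) = F
P(r) = r**2
c(h) = 2 + 3*h**2 (c(h) = 2 - (-3)*h**2 = 2 + 3*h**2)
(62*c(4*6))*(9 + 37) - 1*459877 = (62*(2 + 3*(4*6)**2))*(9 + 37) - 1*459877 = (62*(2 + 3*24**2))*46 - 459877 = (62*(2 + 3*576))*46 - 459877 = (62*(2 + 1728))*46 - 459877 = (62*1730)*46 - 459877 = 107260*46 - 459877 = 4933960 - 459877 = 4474083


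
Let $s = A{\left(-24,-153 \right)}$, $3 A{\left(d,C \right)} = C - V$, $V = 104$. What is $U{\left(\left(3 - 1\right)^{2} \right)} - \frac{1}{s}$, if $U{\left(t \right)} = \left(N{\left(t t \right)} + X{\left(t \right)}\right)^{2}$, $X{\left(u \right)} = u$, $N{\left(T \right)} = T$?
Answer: $\frac{102803}{257} \approx 400.01$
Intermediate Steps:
$A{\left(d,C \right)} = - \frac{104}{3} + \frac{C}{3}$ ($A{\left(d,C \right)} = \frac{C - 104}{3} = \frac{-104 + C}{3} = - \frac{104}{3} + \frac{C}{3}$)
$s = - \frac{257}{3}$ ($s = - \frac{104}{3} + \frac{1}{3} \left(-153\right) = - \frac{104}{3} - 51 = - \frac{257}{3} \approx -85.667$)
$U{\left(t \right)} = \left(t + t^{2}\right)^{2}$ ($U{\left(t \right)} = \left(t t + t\right)^{2} = \left(t^{2} + t\right)^{2} = \left(t + t^{2}\right)^{2}$)
$U{\left(\left(3 - 1\right)^{2} \right)} - \frac{1}{s} = \left(\left(3 - 1\right)^{2}\right)^{2} \left(1 + \left(3 - 1\right)^{2}\right)^{2} - \frac{1}{- \frac{257}{3}} = \left(2^{2}\right)^{2} \left(1 + 2^{2}\right)^{2} - - \frac{3}{257} = 4^{2} \left(1 + 4\right)^{2} + \frac{3}{257} = 16 \cdot 5^{2} + \frac{3}{257} = 16 \cdot 25 + \frac{3}{257} = 400 + \frac{3}{257} = \frac{102803}{257}$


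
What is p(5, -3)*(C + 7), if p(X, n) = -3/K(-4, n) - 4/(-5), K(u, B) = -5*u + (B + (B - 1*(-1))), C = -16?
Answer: -27/5 ≈ -5.4000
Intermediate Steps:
K(u, B) = 1 - 5*u + 2*B (K(u, B) = -5*u + (B + (B + 1)) = -5*u + (B + (1 + B)) = -5*u + (1 + 2*B) = 1 - 5*u + 2*B)
p(X, n) = ⅘ - 3/(21 + 2*n) (p(X, n) = -3/(1 - 5*(-4) + 2*n) - 4/(-5) = -3/(1 + 20 + 2*n) - 4*(-⅕) = -3/(21 + 2*n) + ⅘ = ⅘ - 3/(21 + 2*n))
p(5, -3)*(C + 7) = ((69 + 8*(-3))/(5*(21 + 2*(-3))))*(-16 + 7) = ((69 - 24)/(5*(21 - 6)))*(-9) = ((⅕)*45/15)*(-9) = ((⅕)*(1/15)*45)*(-9) = (⅗)*(-9) = -27/5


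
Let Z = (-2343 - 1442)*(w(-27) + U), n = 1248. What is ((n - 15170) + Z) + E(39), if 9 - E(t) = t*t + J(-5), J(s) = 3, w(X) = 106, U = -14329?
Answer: 53818618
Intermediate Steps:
Z = 53834055 (Z = (-2343 - 1442)*(106 - 14329) = -3785*(-14223) = 53834055)
E(t) = 6 - t**2 (E(t) = 9 - (t*t + 3) = 9 - (t**2 + 3) = 9 - (3 + t**2) = 9 + (-3 - t**2) = 6 - t**2)
((n - 15170) + Z) + E(39) = ((1248 - 15170) + 53834055) + (6 - 1*39**2) = (-13922 + 53834055) + (6 - 1*1521) = 53820133 + (6 - 1521) = 53820133 - 1515 = 53818618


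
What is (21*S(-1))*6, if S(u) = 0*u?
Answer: 0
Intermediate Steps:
S(u) = 0
(21*S(-1))*6 = (21*0)*6 = 0*6 = 0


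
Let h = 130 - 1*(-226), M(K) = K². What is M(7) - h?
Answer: -307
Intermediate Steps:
h = 356 (h = 130 + 226 = 356)
M(7) - h = 7² - 1*356 = 49 - 356 = -307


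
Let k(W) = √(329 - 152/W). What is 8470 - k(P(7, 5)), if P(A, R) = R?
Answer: 8470 - √7465/5 ≈ 8452.7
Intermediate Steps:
8470 - k(P(7, 5)) = 8470 - √(329 - 152/5) = 8470 - √(1493/5) = 8470 - √7465/5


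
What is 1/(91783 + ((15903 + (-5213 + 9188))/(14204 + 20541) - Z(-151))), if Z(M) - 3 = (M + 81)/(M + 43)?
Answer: 1876230/172200246737 ≈ 1.0896e-5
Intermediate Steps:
Z(M) = 3 + (81 + M)/(43 + M) (Z(M) = 3 + (M + 81)/(M + 43) = 3 + (81 + M)/(43 + M))
1/(91783 + ((15903 + (-5213 + 9188))/(14204 + 20541) - Z(-151))) = 1/(91783 + ((15903 + (-5213 + 9188))/(14204 + 20541) - 2*(105 + 2*(-151))/(43 - 151))) = 1/(91783 + ((15903 + 3975)/34745 - 2*(105 - 302)/(-108))) = 1/(91783 + (19878*(1/34745) - 2*(-1)*(-197)/108)) = 1/(91783 + (19878/34745 - 1*197/54)) = 1/(91783 + (19878/34745 - 197/54)) = 1/(91783 - 5771353/1876230) = 1/(172200246737/1876230) = 1876230/172200246737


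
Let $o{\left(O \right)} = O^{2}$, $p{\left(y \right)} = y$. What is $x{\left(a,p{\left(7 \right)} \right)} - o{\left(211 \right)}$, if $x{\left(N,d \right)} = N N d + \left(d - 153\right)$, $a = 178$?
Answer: $177121$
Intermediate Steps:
$x{\left(N,d \right)} = -153 + d + d N^{2}$ ($x{\left(N,d \right)} = N^{2} d + \left(-153 + d\right) = d N^{2} + \left(-153 + d\right) = -153 + d + d N^{2}$)
$x{\left(a,p{\left(7 \right)} \right)} - o{\left(211 \right)} = \left(-153 + 7 + 7 \cdot 178^{2}\right) - 211^{2} = \left(-153 + 7 + 7 \cdot 31684\right) - 44521 = \left(-153 + 7 + 221788\right) - 44521 = 221642 - 44521 = 177121$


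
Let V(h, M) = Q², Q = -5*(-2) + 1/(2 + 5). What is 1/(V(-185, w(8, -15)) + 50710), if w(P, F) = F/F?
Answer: 49/2489831 ≈ 1.9680e-5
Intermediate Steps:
w(P, F) = 1
Q = 71/7 (Q = 10 + 1/7 = 10 + ⅐ = 71/7 ≈ 10.143)
V(h, M) = 5041/49 (V(h, M) = (71/7)² = 5041/49)
1/(V(-185, w(8, -15)) + 50710) = 1/(5041/49 + 50710) = 1/(2489831/49) = 49/2489831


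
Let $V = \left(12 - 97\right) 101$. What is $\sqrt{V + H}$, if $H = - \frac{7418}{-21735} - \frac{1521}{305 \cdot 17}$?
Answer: $\frac{2 i \sqrt{121146863595266145}}{7513065} \approx 92.655 i$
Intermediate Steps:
$H = \frac{1080679}{22539195}$ ($H = \left(-7418\right) \left(- \frac{1}{21735}\right) - \frac{1521}{5185} = \frac{7418}{21735} - \frac{1521}{5185} = \frac{1080679}{22539195} \approx 0.047947$)
$V = -8585$ ($V = \left(-85\right) 101 = -8585$)
$\sqrt{V + H} = \sqrt{-8585 + \frac{1080679}{22539195}} = \sqrt{- \frac{193497908396}{22539195}} = \frac{2 i \sqrt{121146863595266145}}{7513065}$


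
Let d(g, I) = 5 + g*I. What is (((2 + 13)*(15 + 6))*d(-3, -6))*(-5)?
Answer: -36225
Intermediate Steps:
d(g, I) = 5 + I*g
(((2 + 13)*(15 + 6))*d(-3, -6))*(-5) = (((2 + 13)*(15 + 6))*(5 - 6*(-3)))*(-5) = ((15*21)*(5 + 18))*(-5) = (315*23)*(-5) = 7245*(-5) = -36225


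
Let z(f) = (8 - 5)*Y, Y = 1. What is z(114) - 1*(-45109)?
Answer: 45112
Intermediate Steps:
z(f) = 3 (z(f) = (8 - 5)*1 = 3*1 = 3)
z(114) - 1*(-45109) = 3 - 1*(-45109) = 3 + 45109 = 45112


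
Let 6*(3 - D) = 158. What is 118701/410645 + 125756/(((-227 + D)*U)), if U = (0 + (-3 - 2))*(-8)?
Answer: -7567871991/616788790 ≈ -12.270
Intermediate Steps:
D = -70/3 (D = 3 - ⅙*158 = 3 - 79/3 = -70/3 ≈ -23.333)
U = 40 (U = (0 - 5)*(-8) = -5*(-8) = 40)
118701/410645 + 125756/(((-227 + D)*U)) = 118701/410645 + 125756/(((-227 - 70/3)*40)) = 118701*(1/410645) + 125756/((-751/3*40)) = 118701/410645 + 125756/(-30040/3) = 118701/410645 + 125756*(-3/30040) = 118701/410645 - 94317/7510 = -7567871991/616788790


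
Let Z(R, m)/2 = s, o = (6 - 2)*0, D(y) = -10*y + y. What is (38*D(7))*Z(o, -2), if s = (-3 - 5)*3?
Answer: 114912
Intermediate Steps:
D(y) = -9*y
o = 0 (o = 4*0 = 0)
s = -24 (s = -8*3 = -24)
Z(R, m) = -48 (Z(R, m) = 2*(-24) = -48)
(38*D(7))*Z(o, -2) = (38*(-9*7))*(-48) = (38*(-63))*(-48) = -2394*(-48) = 114912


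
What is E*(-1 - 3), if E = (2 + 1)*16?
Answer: -192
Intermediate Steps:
E = 48 (E = 3*16 = 48)
E*(-1 - 3) = 48*(-1 - 3) = 48*(-4) = -192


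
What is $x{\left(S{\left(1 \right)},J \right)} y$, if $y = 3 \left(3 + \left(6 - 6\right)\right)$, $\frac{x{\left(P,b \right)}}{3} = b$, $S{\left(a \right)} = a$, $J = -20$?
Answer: $-540$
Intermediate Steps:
$x{\left(P,b \right)} = 3 b$
$y = 9$ ($y = 3 \left(3 + \left(6 - 6\right)\right) = 3 \left(3 + 0\right) = 3 \cdot 3 = 9$)
$x{\left(S{\left(1 \right)},J \right)} y = 3 \left(-20\right) 9 = \left(-60\right) 9 = -540$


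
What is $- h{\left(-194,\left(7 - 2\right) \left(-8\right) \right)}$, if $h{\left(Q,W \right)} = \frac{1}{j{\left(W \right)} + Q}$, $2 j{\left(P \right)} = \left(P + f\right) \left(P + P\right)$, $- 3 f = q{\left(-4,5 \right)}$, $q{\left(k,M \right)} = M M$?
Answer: $- \frac{3}{5218} \approx -0.00057493$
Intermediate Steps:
$q{\left(k,M \right)} = M^{2}$
$f = - \frac{25}{3}$ ($f = - \frac{5^{2}}{3} = \left(- \frac{1}{3}\right) 25 = - \frac{25}{3} \approx -8.3333$)
$j{\left(P \right)} = P \left(- \frac{25}{3} + P\right)$ ($j{\left(P \right)} = \frac{\left(P - \frac{25}{3}\right) \left(P + P\right)}{2} = \frac{\left(- \frac{25}{3} + P\right) 2 P}{2} = \frac{2 P \left(- \frac{25}{3} + P\right)}{2} = P \left(- \frac{25}{3} + P\right)$)
$h{\left(Q,W \right)} = \frac{1}{Q + \frac{W \left(-25 + 3 W\right)}{3}}$ ($h{\left(Q,W \right)} = \frac{1}{\frac{W \left(-25 + 3 W\right)}{3} + Q} = \frac{1}{Q + \frac{W \left(-25 + 3 W\right)}{3}}$)
$- h{\left(-194,\left(7 - 2\right) \left(-8\right) \right)} = - \frac{3}{3 \left(-194\right) + \left(7 - 2\right) \left(-8\right) \left(-25 + 3 \left(7 - 2\right) \left(-8\right)\right)} = - \frac{3}{-582 + 5 \left(-8\right) \left(-25 + 3 \cdot 5 \left(-8\right)\right)} = - \frac{3}{-582 - 40 \left(-25 + 3 \left(-40\right)\right)} = - \frac{3}{-582 - 40 \left(-25 - 120\right)} = - \frac{3}{-582 - -5800} = - \frac{3}{-582 + 5800} = - \frac{3}{5218}$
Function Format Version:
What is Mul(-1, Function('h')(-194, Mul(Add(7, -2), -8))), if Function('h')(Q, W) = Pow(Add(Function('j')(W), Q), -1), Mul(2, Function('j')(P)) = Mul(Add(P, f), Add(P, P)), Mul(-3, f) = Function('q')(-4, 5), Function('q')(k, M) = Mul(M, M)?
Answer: Rational(-3, 5218) ≈ -0.00057493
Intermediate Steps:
Function('q')(k, M) = Pow(M, 2)
f = Rational(-25, 3) (f = Mul(Rational(-1, 3), Pow(5, 2)) = Mul(Rational(-1, 3), 25) = Rational(-25, 3) ≈ -8.3333)
Function('j')(P) = Mul(P, Add(Rational(-25, 3), P)) (Function('j')(P) = Mul(Rational(1, 2), Mul(Add(P, Rational(-25, 3)), Add(P, P))) = Mul(Rational(1, 2), Mul(Add(Rational(-25, 3), P), Mul(2, P))) = Mul(Rational(1, 2), Mul(2, P, Add(Rational(-25, 3), P))) = Mul(P, Add(Rational(-25, 3), P)))
Function('h')(Q, W) = Pow(Add(Q, Mul(Rational(1, 3), W, Add(-25, Mul(3, W)))), -1) (Function('h')(Q, W) = Pow(Add(Mul(Rational(1, 3), W, Add(-25, Mul(3, W))), Q), -1) = Pow(Add(Q, Mul(Rational(1, 3), W, Add(-25, Mul(3, W)))), -1))
Mul(-1, Function('h')(-194, Mul(Add(7, -2), -8))) = Mul(-1, Mul(3, Pow(Add(Mul(3, -194), Mul(Mul(Add(7, -2), -8), Add(-25, Mul(3, Mul(Add(7, -2), -8))))), -1))) = Mul(-1, Mul(3, Pow(Add(-582, Mul(Mul(5, -8), Add(-25, Mul(3, Mul(5, -8))))), -1))) = Mul(-1, Mul(3, Pow(Add(-582, Mul(-40, Add(-25, Mul(3, -40)))), -1))) = Mul(-1, Mul(3, Pow(Add(-582, Mul(-40, Add(-25, -120))), -1))) = Mul(-1, Mul(3, Pow(Add(-582, Mul(-40, -145)), -1))) = Mul(-1, Mul(3, Pow(Add(-582, 5800), -1))) = Mul(-1, Mul(3, Pow(5218, -1))) = Mul(-1, Mul(3, Rational(1, 5218))) = Mul(-1, Rational(3, 5218)) = Rational(-3, 5218)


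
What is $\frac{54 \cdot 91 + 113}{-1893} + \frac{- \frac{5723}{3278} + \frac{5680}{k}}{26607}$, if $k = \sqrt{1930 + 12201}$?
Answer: $- \frac{48717160309}{18344799242} + \frac{5680 \sqrt{14131}}{375983517} \approx -2.6538$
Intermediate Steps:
$k = \sqrt{14131} \approx 118.87$
$\frac{54 \cdot 91 + 113}{-1893} + \frac{- \frac{5723}{3278} + \frac{5680}{k}}{26607} = \frac{54 \cdot 91 + 113}{-1893} + \frac{- \frac{5723}{3278} + \frac{5680}{\sqrt{14131}}}{26607} = \left(4914 + 113\right) \left(- \frac{1}{1893}\right) + \left(\left(-5723\right) \frac{1}{3278} + 5680 \frac{\sqrt{14131}}{14131}\right) \frac{1}{26607} = 5027 \left(- \frac{1}{1893}\right) + \left(- \frac{5723}{3278} + \frac{5680 \sqrt{14131}}{14131}\right) \frac{1}{26607} = - \frac{5027}{1893} - \left(\frac{5723}{87217746} - \frac{5680 \sqrt{14131}}{375983517}\right) = - \frac{48717160309}{18344799242} + \frac{5680 \sqrt{14131}}{375983517}$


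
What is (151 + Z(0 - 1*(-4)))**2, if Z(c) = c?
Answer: 24025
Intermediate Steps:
(151 + Z(0 - 1*(-4)))**2 = (151 + (0 - 1*(-4)))**2 = (151 + (0 + 4))**2 = (151 + 4)**2 = 155**2 = 24025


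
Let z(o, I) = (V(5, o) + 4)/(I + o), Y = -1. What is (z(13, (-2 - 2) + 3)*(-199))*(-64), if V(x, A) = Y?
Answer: 3184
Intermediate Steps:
V(x, A) = -1
z(o, I) = 3/(I + o) (z(o, I) = (-1 + 4)/(I + o) = 3/(I + o))
(z(13, (-2 - 2) + 3)*(-199))*(-64) = ((3/(((-2 - 2) + 3) + 13))*(-199))*(-64) = ((3/((-4 + 3) + 13))*(-199))*(-64) = ((3/(-1 + 13))*(-199))*(-64) = ((3/12)*(-199))*(-64) = ((3*(1/12))*(-199))*(-64) = ((1/4)*(-199))*(-64) = -199/4*(-64) = 3184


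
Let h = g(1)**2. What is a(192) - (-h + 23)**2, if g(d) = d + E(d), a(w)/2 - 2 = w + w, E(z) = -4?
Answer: 576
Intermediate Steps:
a(w) = 4 + 4*w (a(w) = 4 + 2*(w + w) = 4 + 2*(2*w) = 4 + 4*w)
g(d) = -4 + d (g(d) = d - 4 = -4 + d)
h = 9 (h = (-4 + 1)**2 = (-3)**2 = 9)
a(192) - (-h + 23)**2 = (4 + 4*192) - (-1*9 + 23)**2 = (4 + 768) - (-9 + 23)**2 = 772 - 1*14**2 = 772 - 1*196 = 772 - 196 = 576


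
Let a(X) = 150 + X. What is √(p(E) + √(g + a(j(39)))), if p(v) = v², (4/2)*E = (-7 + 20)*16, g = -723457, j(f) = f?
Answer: √(10816 + 2*I*√180817) ≈ 104.08 + 4.0856*I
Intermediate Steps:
E = 104 (E = ((-7 + 20)*16)/2 = (13*16)/2 = (½)*208 = 104)
√(p(E) + √(g + a(j(39)))) = √(104² + √(-723457 + (150 + 39))) = √(10816 + √(-723457 + 189)) = √(10816 + √(-723268)) = √(10816 + 2*I*√180817)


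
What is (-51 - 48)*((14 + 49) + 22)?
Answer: -8415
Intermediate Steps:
(-51 - 48)*((14 + 49) + 22) = -99*(63 + 22) = -99*85 = -8415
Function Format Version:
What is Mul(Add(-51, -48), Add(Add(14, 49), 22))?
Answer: -8415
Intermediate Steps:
Mul(Add(-51, -48), Add(Add(14, 49), 22)) = Mul(-99, Add(63, 22)) = Mul(-99, 85) = -8415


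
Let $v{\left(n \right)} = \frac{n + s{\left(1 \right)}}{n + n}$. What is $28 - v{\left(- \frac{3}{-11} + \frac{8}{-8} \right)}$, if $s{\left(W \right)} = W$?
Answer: $\frac{451}{16} \approx 28.188$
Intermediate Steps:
$v{\left(n \right)} = \frac{1 + n}{2 n}$ ($v{\left(n \right)} = \frac{n + 1}{n + n} = \frac{1 + n}{2 n}$)
$28 - v{\left(- \frac{3}{-11} + \frac{8}{-8} \right)} = 28 - \frac{1 + \left(- \frac{3}{-11} + \frac{8}{-8}\right)}{2 \left(- \frac{3}{-11} + \frac{8}{-8}\right)} = 28 - \frac{1 + \left(\left(-3\right) \left(- \frac{1}{11}\right) + 8 \left(- \frac{1}{8}\right)\right)}{2 \left(\left(-3\right) \left(- \frac{1}{11}\right) + 8 \left(- \frac{1}{8}\right)\right)} = 28 - \frac{1 + \left(\frac{3}{11} - 1\right)}{2 \left(\frac{3}{11} - 1\right)} = 28 - \frac{1 - \frac{8}{11}}{2 \left(- \frac{8}{11}\right)} = 28 - \frac{1}{2} \left(- \frac{11}{8}\right) \frac{3}{11} = 28 - - \frac{3}{16} = 28 + \frac{3}{16} = \frac{451}{16}$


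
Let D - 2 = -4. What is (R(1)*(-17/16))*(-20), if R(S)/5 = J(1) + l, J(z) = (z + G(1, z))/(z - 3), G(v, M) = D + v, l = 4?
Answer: 425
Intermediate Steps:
D = -2 (D = 2 - 4 = -2)
G(v, M) = -2 + v
J(z) = (-1 + z)/(-3 + z) (J(z) = (z + (-2 + 1))/(z - 3) = (z - 1)/(-3 + z) = (-1 + z)/(-3 + z))
R(S) = 20 (R(S) = 5*((-1 + 1)/(-3 + 1) + 4) = 5*(0/(-2) + 4) = 5*(-½*0 + 4) = 5*(0 + 4) = 5*4 = 20)
(R(1)*(-17/16))*(-20) = (20*(-17/16))*(-20) = -85/4*(-20) = 425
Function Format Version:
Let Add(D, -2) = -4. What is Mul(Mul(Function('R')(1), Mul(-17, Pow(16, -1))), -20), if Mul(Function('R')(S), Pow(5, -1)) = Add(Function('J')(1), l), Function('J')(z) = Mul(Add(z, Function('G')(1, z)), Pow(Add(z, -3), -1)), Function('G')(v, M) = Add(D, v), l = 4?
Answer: 425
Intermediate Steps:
D = -2 (D = Add(2, -4) = -2)
Function('G')(v, M) = Add(-2, v)
Function('J')(z) = Mul(Pow(Add(-3, z), -1), Add(-1, z)) (Function('J')(z) = Mul(Add(z, Add(-2, 1)), Pow(Add(z, -3), -1)) = Mul(Add(z, -1), Pow(Add(-3, z), -1)) = Mul(Add(-1, z), Pow(Add(-3, z), -1)) = Mul(Pow(Add(-3, z), -1), Add(-1, z)))
Function('R')(S) = 20 (Function('R')(S) = Mul(5, Add(Mul(Pow(Add(-3, 1), -1), Add(-1, 1)), 4)) = Mul(5, Add(Mul(Pow(-2, -1), 0), 4)) = Mul(5, Add(Mul(Rational(-1, 2), 0), 4)) = Mul(5, Add(0, 4)) = Mul(5, 4) = 20)
Mul(Mul(Function('R')(1), Mul(-17, Pow(16, -1))), -20) = Mul(Mul(20, Mul(-17, Pow(16, -1))), -20) = Mul(Mul(20, Mul(-17, Rational(1, 16))), -20) = Mul(Mul(20, Rational(-17, 16)), -20) = Mul(Rational(-85, 4), -20) = 425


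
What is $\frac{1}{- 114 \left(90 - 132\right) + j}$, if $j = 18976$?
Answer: $\frac{1}{23764} \approx 4.208 \cdot 10^{-5}$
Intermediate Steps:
$\frac{1}{- 114 \left(90 - 132\right) + j} = \frac{1}{- 114 \left(90 - 132\right) + 18976} = \frac{1}{\left(-114\right) \left(-42\right) + 18976} = \frac{1}{4788 + 18976} = \frac{1}{23764}$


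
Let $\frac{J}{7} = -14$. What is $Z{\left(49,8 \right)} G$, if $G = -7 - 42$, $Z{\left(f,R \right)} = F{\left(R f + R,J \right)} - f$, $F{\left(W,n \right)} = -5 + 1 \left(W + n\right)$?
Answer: $-12152$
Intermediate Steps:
$J = -98$ ($J = 7 \left(-14\right) = -98$)
$F{\left(W,n \right)} = -5 + W + n$ ($F{\left(W,n \right)} = -5 + \left(W + n\right) = -5 + W + n$)
$Z{\left(f,R \right)} = -103 + R - f + R f$ ($Z{\left(f,R \right)} = \left(-5 + \left(R f + R\right) - 98\right) - f = \left(-5 + \left(R + R f\right) - 98\right) - f = \left(-103 + R + R f\right) - f = -103 + R - f + R f$)
$G = -49$
$Z{\left(49,8 \right)} G = \left(-103 - 49 + 8 \left(1 + 49\right)\right) \left(-49\right) = \left(-103 - 49 + 8 \cdot 50\right) \left(-49\right) = \left(-103 - 49 + 400\right) \left(-49\right) = 248 \left(-49\right) = -12152$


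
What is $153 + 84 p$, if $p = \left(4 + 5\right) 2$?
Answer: $1665$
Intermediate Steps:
$p = 18$ ($p = 9 \cdot 2 = 18$)
$153 + 84 p = 153 + 84 \cdot 18 = 153 + 1512 = 1665$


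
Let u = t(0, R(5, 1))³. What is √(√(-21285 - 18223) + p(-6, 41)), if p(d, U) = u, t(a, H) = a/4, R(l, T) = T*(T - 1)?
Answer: (-9877)^(¼)*√2 ≈ 9.9691 + 9.9691*I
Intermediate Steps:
R(l, T) = T*(-1 + T)
t(a, H) = a/4 (t(a, H) = a*(¼) = a/4)
u = 0 (u = ((¼)*0)³ = 0³ = 0)
p(d, U) = 0
√(√(-21285 - 18223) + p(-6, 41)) = √(√(-21285 - 18223) + 0) = √(√(-39508) + 0) = √(2*I*√9877 + 0) = √(2*I*√9877) = √2*9877^(¼)*√I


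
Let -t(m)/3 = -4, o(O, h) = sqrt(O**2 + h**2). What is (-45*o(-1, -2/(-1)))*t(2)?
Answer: -540*sqrt(5) ≈ -1207.5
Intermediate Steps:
t(m) = 12 (t(m) = -3*(-4) = 12)
(-45*o(-1, -2/(-1)))*t(2) = -45*sqrt((-1)**2 + (-2/(-1))**2)*12 = -45*sqrt(1 + (-2*(-1))**2)*12 = -45*sqrt(1 + 2**2)*12 = -45*sqrt(1 + 4)*12 = -45*sqrt(5)*12 = -540*sqrt(5)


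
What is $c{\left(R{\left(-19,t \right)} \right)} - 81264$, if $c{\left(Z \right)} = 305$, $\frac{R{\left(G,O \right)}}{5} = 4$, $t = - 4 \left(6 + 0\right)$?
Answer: $-80959$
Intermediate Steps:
$t = -24$ ($t = \left(-4\right) 6 = -24$)
$R{\left(G,O \right)} = 20$ ($R{\left(G,O \right)} = 5 \cdot 4 = 20$)
$c{\left(R{\left(-19,t \right)} \right)} - 81264 = 305 - 81264 = -80959$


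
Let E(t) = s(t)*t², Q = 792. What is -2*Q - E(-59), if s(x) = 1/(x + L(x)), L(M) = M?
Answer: -3109/2 ≈ -1554.5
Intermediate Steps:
s(x) = 1/(2*x) (s(x) = 1/(x + x) = 1/(2*x))
E(t) = t/2 (E(t) = (1/(2*t))*t² = t/2)
-2*Q - E(-59) = -2*792 - (-59)/2 = -1584 - 1*(-59/2) = -1584 + 59/2 = -3109/2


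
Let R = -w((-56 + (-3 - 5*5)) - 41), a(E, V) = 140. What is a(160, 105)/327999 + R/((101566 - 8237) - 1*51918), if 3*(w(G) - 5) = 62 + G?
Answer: 1577932/1940395227 ≈ 0.00081320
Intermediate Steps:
w(G) = 77/3 + G/3 (w(G) = 5 + (62 + G)/3 = 5 + (62/3 + G/3) = 77/3 + G/3)
R = 16 (R = -(77/3 + ((-56 + (-3 - 5*5)) - 41)/3) = -(77/3 + ((-56 + (-3 - 25)) - 41)/3) = -(77/3 + ((-56 - 28) - 41)/3) = -(77/3 + (-84 - 41)/3) = -(77/3 + (1/3)*(-125)) = -(77/3 - 125/3) = -1*(-16) = 16)
a(160, 105)/327999 + R/((101566 - 8237) - 1*51918) = 140/327999 + 16/((101566 - 8237) - 1*51918) = 140*(1/327999) + 16/(93329 - 51918) = 20/46857 + 16/41411 = 1577932/1940395227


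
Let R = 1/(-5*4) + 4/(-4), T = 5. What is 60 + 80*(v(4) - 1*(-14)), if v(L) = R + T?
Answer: 1496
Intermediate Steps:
R = -21/20 (R = 1/(-20) + 4*(-1/4) = 1*(-1/20) - 1 = -1/20 - 1 = -21/20 ≈ -1.0500)
v(L) = 79/20 (v(L) = -21/20 + 5 = 79/20)
60 + 80*(v(4) - 1*(-14)) = 60 + 80*(79/20 - 1*(-14)) = 60 + 80*(79/20 + 14) = 60 + 80*(359/20) = 60 + 1436 = 1496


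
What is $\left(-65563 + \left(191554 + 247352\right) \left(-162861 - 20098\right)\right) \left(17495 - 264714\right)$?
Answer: $19852147608182323$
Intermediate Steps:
$\left(-65563 + \left(191554 + 247352\right) \left(-162861 - 20098\right)\right) \left(17495 - 264714\right) = \left(-65563 + 438906 \left(-182959\right)\right) \left(-247219\right) = \left(-65563 - 80301802854\right) \left(-247219\right) = \left(-80301868417\right) \left(-247219\right) = 19852147608182323$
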